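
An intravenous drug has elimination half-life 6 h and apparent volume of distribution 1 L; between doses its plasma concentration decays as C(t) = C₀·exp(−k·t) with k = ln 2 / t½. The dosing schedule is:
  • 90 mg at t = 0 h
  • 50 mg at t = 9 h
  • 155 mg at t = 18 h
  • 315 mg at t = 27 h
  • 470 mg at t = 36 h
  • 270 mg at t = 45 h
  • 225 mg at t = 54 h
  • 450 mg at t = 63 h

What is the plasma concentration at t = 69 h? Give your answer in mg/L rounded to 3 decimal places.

k = ln 2 / 6 = 0.11552 per h
Dose 1 (90 mg at t=0 h): 90·exp(−0.11552·69) = 0.031 mg/L
Dose 2 (50 mg at t=9 h): 50·exp(−0.11552·60) = 0.049 mg/L
Dose 3 (155 mg at t=18 h): 155·exp(−0.11552·51) = 0.428 mg/L
Dose 4 (315 mg at t=27 h): 315·exp(−0.11552·42) = 2.461 mg/L
Dose 5 (470 mg at t=36 h): 470·exp(−0.11552·33) = 10.386 mg/L
Dose 6 (270 mg at t=45 h): 270·exp(−0.11552·24) = 16.875 mg/L
Dose 7 (225 mg at t=54 h): 225·exp(−0.11552·15) = 39.775 mg/L
Dose 8 (450 mg at t=63 h): 450·exp(−0.11552·6) = 225.000 mg/L
C(69) = 0.031 + 0.049 + 0.428 + 2.461 + 10.386 + 16.875 + 39.775 + 225.000 = 295.004 mg/L

295.004 mg/L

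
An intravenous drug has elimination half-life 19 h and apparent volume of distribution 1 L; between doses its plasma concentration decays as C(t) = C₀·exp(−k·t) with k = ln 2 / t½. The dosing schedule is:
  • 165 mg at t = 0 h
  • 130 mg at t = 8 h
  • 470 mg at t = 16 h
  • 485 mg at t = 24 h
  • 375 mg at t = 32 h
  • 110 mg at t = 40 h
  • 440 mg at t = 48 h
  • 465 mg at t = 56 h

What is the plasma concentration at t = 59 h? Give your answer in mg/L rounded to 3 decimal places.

k = ln 2 / 19 = 0.03648 per h
Dose 1 (165 mg at t=0 h): 165·exp(−0.03648·59) = 19.174 mg/L
Dose 2 (130 mg at t=8 h): 130·exp(−0.03648·51) = 20.226 mg/L
Dose 3 (470 mg at t=16 h): 470·exp(−0.03648·43) = 97.908 mg/L
Dose 4 (485 mg at t=24 h): 485·exp(−0.03648·35) = 135.274 mg/L
Dose 5 (375 mg at t=32 h): 375·exp(−0.03648·27) = 140.040 mg/L
Dose 6 (110 mg at t=40 h): 110·exp(−0.03648·19) = 55.000 mg/L
Dose 7 (440 mg at t=48 h): 440·exp(−0.03648·11) = 294.559 mg/L
Dose 8 (465 mg at t=56 h): 465·exp(−0.03648·3) = 416.794 mg/L
C(59) = 19.174 + 20.226 + 97.908 + 135.274 + 140.040 + 55.000 + 294.559 + 416.794 = 1178.975 mg/L

1178.975 mg/L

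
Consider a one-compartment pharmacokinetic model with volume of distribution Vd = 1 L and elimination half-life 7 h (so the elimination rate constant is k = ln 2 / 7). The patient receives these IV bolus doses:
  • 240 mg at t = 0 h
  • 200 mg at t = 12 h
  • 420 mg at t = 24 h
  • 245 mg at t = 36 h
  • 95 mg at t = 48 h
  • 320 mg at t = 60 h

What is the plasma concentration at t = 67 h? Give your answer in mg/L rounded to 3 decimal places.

k = ln 2 / 7 = 0.09902 per h
Dose 1 (240 mg at t=0 h): 240·exp(−0.09902·67) = 0.315 mg/L
Dose 2 (200 mg at t=12 h): 200·exp(−0.09902·55) = 0.863 mg/L
Dose 3 (420 mg at t=24 h): 420·exp(−0.09902·43) = 5.944 mg/L
Dose 4 (245 mg at t=36 h): 245·exp(−0.09902·31) = 11.377 mg/L
Dose 5 (95 mg at t=48 h): 95·exp(−0.09902·19) = 14.476 mg/L
Dose 6 (320 mg at t=60 h): 320·exp(−0.09902·7) = 160.000 mg/L
C(67) = 0.315 + 0.863 + 5.944 + 11.377 + 14.476 + 160.000 = 192.975 mg/L

192.975 mg/L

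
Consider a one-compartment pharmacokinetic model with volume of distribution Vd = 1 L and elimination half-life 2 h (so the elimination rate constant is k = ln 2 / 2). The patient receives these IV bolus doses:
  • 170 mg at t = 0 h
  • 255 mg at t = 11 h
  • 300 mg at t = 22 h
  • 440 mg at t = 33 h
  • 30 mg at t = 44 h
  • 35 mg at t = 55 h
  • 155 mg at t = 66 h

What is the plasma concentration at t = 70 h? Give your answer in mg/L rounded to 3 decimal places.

38.948 mg/L

k = ln 2 / 2 = 0.34657 per h
Dose 1 (170 mg at t=0 h): 170·exp(−0.34657·70) = 0.000 mg/L
Dose 2 (255 mg at t=11 h): 255·exp(−0.34657·59) = 0.000 mg/L
Dose 3 (300 mg at t=22 h): 300·exp(−0.34657·48) = 0.000 mg/L
Dose 4 (440 mg at t=33 h): 440·exp(−0.34657·37) = 0.001 mg/L
Dose 5 (30 mg at t=44 h): 30·exp(−0.34657·26) = 0.004 mg/L
Dose 6 (35 mg at t=55 h): 35·exp(−0.34657·15) = 0.193 mg/L
Dose 7 (155 mg at t=66 h): 155·exp(−0.34657·4) = 38.750 mg/L
C(70) = 0.000 + 0.000 + 0.000 + 0.001 + 0.004 + 0.193 + 38.750 = 38.948 mg/L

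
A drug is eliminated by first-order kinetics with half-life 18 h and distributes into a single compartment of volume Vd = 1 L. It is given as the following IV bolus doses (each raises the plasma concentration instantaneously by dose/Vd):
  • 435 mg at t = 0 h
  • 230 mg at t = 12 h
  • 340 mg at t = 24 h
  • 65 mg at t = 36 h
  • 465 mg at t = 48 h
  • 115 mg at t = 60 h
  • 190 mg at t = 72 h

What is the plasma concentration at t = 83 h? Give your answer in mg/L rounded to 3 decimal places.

k = ln 2 / 18 = 0.03851 per h
Dose 1 (435 mg at t=0 h): 435·exp(−0.03851·83) = 17.799 mg/L
Dose 2 (230 mg at t=12 h): 230·exp(−0.03851·71) = 14.939 mg/L
Dose 3 (340 mg at t=24 h): 340·exp(−0.03851·59) = 35.057 mg/L
Dose 4 (65 mg at t=36 h): 65·exp(−0.03851·47) = 10.639 mg/L
Dose 5 (465 mg at t=48 h): 465·exp(−0.03851·35) = 120.814 mg/L
Dose 6 (115 mg at t=60 h): 115·exp(−0.03851·23) = 47.429 mg/L
Dose 7 (190 mg at t=72 h): 190·exp(−0.03851·11) = 124.392 mg/L
C(83) = 17.799 + 14.939 + 35.057 + 10.639 + 120.814 + 47.429 + 124.392 = 371.069 mg/L

371.069 mg/L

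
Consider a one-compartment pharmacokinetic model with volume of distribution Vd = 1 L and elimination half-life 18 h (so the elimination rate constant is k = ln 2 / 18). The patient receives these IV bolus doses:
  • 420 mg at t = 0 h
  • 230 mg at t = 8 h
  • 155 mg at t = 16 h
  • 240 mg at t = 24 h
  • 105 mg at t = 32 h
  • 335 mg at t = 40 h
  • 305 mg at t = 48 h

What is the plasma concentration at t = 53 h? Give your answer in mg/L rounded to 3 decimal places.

k = ln 2 / 18 = 0.03851 per h
Dose 1 (420 mg at t=0 h): 420·exp(−0.03851·53) = 54.561 mg/L
Dose 2 (230 mg at t=8 h): 230·exp(−0.03851·45) = 40.659 mg/L
Dose 3 (155 mg at t=16 h): 155·exp(−0.03851·37) = 37.286 mg/L
Dose 4 (240 mg at t=24 h): 240·exp(−0.03851·29) = 78.563 mg/L
Dose 5 (105 mg at t=32 h): 105·exp(−0.03851·21) = 46.772 mg/L
Dose 6 (335 mg at t=40 h): 335·exp(−0.03851·13) = 203.065 mg/L
Dose 7 (305 mg at t=48 h): 305·exp(−0.03851·5) = 251.582 mg/L
C(53) = 54.561 + 40.659 + 37.286 + 78.563 + 46.772 + 203.065 + 251.582 = 712.488 mg/L

712.488 mg/L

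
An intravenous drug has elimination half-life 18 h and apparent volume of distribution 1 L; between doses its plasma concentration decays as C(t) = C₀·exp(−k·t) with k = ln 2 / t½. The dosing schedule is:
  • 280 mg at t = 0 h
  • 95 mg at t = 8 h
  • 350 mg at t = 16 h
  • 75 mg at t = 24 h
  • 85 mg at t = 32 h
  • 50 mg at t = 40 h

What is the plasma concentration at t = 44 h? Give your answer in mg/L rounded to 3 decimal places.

325.389 mg/L

k = ln 2 / 18 = 0.03851 per h
Dose 1 (280 mg at t=0 h): 280·exp(−0.03851·44) = 51.441 mg/L
Dose 2 (95 mg at t=8 h): 95·exp(−0.03851·36) = 23.750 mg/L
Dose 3 (350 mg at t=16 h): 350·exp(−0.03851·28) = 119.069 mg/L
Dose 4 (75 mg at t=24 h): 75·exp(−0.03851·20) = 34.720 mg/L
Dose 5 (85 mg at t=32 h): 85·exp(−0.03851·12) = 53.547 mg/L
Dose 6 (50 mg at t=40 h): 50·exp(−0.03851·4) = 42.862 mg/L
C(44) = 51.441 + 23.750 + 119.069 + 34.720 + 53.547 + 42.862 = 325.389 mg/L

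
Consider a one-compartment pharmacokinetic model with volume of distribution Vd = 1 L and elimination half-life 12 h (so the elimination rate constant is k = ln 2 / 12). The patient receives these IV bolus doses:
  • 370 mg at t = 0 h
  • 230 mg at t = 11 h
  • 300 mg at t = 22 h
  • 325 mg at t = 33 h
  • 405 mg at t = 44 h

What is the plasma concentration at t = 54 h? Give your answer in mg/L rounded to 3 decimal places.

k = ln 2 / 12 = 0.05776 per h
Dose 1 (370 mg at t=0 h): 370·exp(−0.05776·54) = 16.352 mg/L
Dose 2 (230 mg at t=11 h): 230·exp(−0.05776·43) = 19.188 mg/L
Dose 3 (300 mg at t=22 h): 300·exp(−0.05776·32) = 47.247 mg/L
Dose 4 (325 mg at t=33 h): 325·exp(−0.05776·21) = 96.623 mg/L
Dose 5 (405 mg at t=44 h): 405·exp(−0.05776·10) = 227.299 mg/L
C(54) = 16.352 + 19.188 + 47.247 + 96.623 + 227.299 = 406.709 mg/L

406.709 mg/L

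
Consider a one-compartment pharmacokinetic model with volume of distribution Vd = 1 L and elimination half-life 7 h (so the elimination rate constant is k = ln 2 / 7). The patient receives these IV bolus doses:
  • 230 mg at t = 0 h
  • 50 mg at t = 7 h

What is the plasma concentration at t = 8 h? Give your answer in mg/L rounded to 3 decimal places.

k = ln 2 / 7 = 0.09902 per h
Dose 1 (230 mg at t=0 h): 230·exp(−0.09902·8) = 104.158 mg/L
Dose 2 (50 mg at t=7 h): 50·exp(−0.09902·1) = 45.286 mg/L
C(8) = 104.158 + 45.286 = 149.444 mg/L

149.444 mg/L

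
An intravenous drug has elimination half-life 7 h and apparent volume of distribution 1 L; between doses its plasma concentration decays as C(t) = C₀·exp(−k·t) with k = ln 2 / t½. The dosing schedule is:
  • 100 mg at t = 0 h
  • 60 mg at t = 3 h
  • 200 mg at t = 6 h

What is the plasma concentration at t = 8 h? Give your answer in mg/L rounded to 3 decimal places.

245.924 mg/L

k = ln 2 / 7 = 0.09902 per h
Dose 1 (100 mg at t=0 h): 100·exp(−0.09902·8) = 45.286 mg/L
Dose 2 (60 mg at t=3 h): 60·exp(−0.09902·5) = 36.570 mg/L
Dose 3 (200 mg at t=6 h): 200·exp(−0.09902·2) = 164.067 mg/L
C(8) = 45.286 + 36.570 + 164.067 = 245.924 mg/L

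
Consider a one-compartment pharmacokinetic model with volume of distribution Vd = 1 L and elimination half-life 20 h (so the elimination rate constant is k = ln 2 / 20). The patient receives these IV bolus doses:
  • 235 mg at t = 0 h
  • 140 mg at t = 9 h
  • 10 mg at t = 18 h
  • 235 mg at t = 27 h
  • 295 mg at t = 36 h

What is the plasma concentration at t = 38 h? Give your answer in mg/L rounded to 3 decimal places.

554.964 mg/L

k = ln 2 / 20 = 0.03466 per h
Dose 1 (235 mg at t=0 h): 235·exp(−0.03466·38) = 62.967 mg/L
Dose 2 (140 mg at t=9 h): 140·exp(−0.03466·29) = 51.243 mg/L
Dose 3 (10 mg at t=18 h): 10·exp(−0.03466·20) = 5.000 mg/L
Dose 4 (235 mg at t=27 h): 235·exp(−0.03466·11) = 160.510 mg/L
Dose 5 (295 mg at t=36 h): 295·exp(−0.03466·2) = 275.245 mg/L
C(38) = 62.967 + 51.243 + 5.000 + 160.510 + 275.245 = 554.964 mg/L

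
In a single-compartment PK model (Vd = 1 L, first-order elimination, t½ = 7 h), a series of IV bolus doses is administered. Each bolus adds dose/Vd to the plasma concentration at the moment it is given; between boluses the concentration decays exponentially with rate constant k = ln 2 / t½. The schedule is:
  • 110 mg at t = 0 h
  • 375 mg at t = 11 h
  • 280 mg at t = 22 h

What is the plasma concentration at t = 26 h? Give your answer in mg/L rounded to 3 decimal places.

281.718 mg/L

k = ln 2 / 7 = 0.09902 per h
Dose 1 (110 mg at t=0 h): 110·exp(−0.09902·26) = 8.381 mg/L
Dose 2 (375 mg at t=11 h): 375·exp(−0.09902·15) = 84.912 mg/L
Dose 3 (280 mg at t=22 h): 280·exp(−0.09902·4) = 188.426 mg/L
C(26) = 8.381 + 84.912 + 188.426 = 281.718 mg/L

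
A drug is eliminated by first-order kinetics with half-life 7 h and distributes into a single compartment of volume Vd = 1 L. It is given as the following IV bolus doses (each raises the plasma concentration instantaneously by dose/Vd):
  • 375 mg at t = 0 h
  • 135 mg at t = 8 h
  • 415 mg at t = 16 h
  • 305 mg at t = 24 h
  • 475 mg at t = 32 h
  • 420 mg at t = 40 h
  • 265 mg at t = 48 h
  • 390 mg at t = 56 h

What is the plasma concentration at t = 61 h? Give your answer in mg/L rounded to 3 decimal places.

404.482 mg/L

k = ln 2 / 7 = 0.09902 per h
Dose 1 (375 mg at t=0 h): 375·exp(−0.09902·61) = 0.893 mg/L
Dose 2 (135 mg at t=8 h): 135·exp(−0.09902·53) = 0.710 mg/L
Dose 3 (415 mg at t=16 h): 415·exp(−0.09902·45) = 4.818 mg/L
Dose 4 (305 mg at t=24 h): 305·exp(−0.09902·37) = 7.819 mg/L
Dose 5 (475 mg at t=32 h): 475·exp(−0.09902·29) = 26.889 mg/L
Dose 6 (420 mg at t=40 h): 420·exp(−0.09902·21) = 52.500 mg/L
Dose 7 (265 mg at t=48 h): 265·exp(−0.09902·13) = 73.146 mg/L
Dose 8 (390 mg at t=56 h): 390·exp(−0.09902·5) = 237.708 mg/L
C(61) = 0.893 + 0.710 + 4.818 + 7.819 + 26.889 + 52.500 + 73.146 + 237.708 = 404.482 mg/L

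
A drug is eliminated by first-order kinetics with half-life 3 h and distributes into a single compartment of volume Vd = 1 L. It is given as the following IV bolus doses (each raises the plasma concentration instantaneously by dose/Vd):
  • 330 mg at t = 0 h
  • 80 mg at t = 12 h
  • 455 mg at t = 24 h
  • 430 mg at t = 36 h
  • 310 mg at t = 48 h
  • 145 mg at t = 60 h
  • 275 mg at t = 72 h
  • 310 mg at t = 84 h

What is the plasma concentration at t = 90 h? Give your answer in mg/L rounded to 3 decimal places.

81.959 mg/L

k = ln 2 / 3 = 0.23105 per h
Dose 1 (330 mg at t=0 h): 330·exp(−0.23105·90) = 0.000 mg/L
Dose 2 (80 mg at t=12 h): 80·exp(−0.23105·78) = 0.000 mg/L
Dose 3 (455 mg at t=24 h): 455·exp(−0.23105·66) = 0.000 mg/L
Dose 4 (430 mg at t=36 h): 430·exp(−0.23105·54) = 0.002 mg/L
Dose 5 (310 mg at t=48 h): 310·exp(−0.23105·42) = 0.019 mg/L
Dose 6 (145 mg at t=60 h): 145·exp(−0.23105·30) = 0.142 mg/L
Dose 7 (275 mg at t=72 h): 275·exp(−0.23105·18) = 4.297 mg/L
Dose 8 (310 mg at t=84 h): 310·exp(−0.23105·6) = 77.500 mg/L
C(90) = 0.000 + 0.000 + 0.000 + 0.002 + 0.019 + 0.142 + 4.297 + 77.500 = 81.959 mg/L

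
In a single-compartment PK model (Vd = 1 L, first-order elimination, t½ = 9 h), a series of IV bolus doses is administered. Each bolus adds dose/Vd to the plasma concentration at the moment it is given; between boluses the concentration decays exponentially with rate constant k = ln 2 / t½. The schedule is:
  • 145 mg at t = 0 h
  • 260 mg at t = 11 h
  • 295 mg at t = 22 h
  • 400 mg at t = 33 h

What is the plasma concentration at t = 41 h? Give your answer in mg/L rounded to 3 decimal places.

k = ln 2 / 9 = 0.07702 per h
Dose 1 (145 mg at t=0 h): 145·exp(−0.07702·41) = 6.166 mg/L
Dose 2 (260 mg at t=11 h): 260·exp(−0.07702·30) = 25.795 mg/L
Dose 3 (295 mg at t=22 h): 295·exp(−0.07702·19) = 68.283 mg/L
Dose 4 (400 mg at t=33 h): 400·exp(−0.07702·8) = 216.012 mg/L
C(41) = 6.166 + 25.795 + 68.283 + 216.012 = 316.257 mg/L

316.257 mg/L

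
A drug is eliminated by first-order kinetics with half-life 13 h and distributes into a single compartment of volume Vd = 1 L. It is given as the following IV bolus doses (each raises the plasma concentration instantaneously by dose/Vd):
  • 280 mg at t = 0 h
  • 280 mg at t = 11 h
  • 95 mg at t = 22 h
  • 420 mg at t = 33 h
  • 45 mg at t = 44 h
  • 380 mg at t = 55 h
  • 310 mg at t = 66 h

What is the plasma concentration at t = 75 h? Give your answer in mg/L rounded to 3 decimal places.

k = ln 2 / 13 = 0.05332 per h
Dose 1 (280 mg at t=0 h): 280·exp(−0.05332·75) = 5.134 mg/L
Dose 2 (280 mg at t=11 h): 280·exp(−0.05332·64) = 9.229 mg/L
Dose 3 (95 mg at t=22 h): 95·exp(−0.05332·53) = 5.629 mg/L
Dose 4 (420 mg at t=33 h): 420·exp(−0.05332·42) = 44.739 mg/L
Dose 5 (45 mg at t=44 h): 45·exp(−0.05332·31) = 8.617 mg/L
Dose 6 (380 mg at t=55 h): 380·exp(−0.05332·20) = 130.816 mg/L
Dose 7 (310 mg at t=66 h): 310·exp(−0.05332·9) = 191.848 mg/L
C(75) = 5.134 + 9.229 + 5.629 + 44.739 + 8.617 + 130.816 + 191.848 = 396.013 mg/L

396.013 mg/L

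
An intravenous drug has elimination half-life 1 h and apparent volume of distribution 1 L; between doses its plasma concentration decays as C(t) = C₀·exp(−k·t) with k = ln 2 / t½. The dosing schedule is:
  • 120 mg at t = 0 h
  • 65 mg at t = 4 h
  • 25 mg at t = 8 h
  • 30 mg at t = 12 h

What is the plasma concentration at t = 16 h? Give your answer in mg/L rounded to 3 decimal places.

k = ln 2 / 1 = 0.69315 per h
Dose 1 (120 mg at t=0 h): 120·exp(−0.69315·16) = 0.002 mg/L
Dose 2 (65 mg at t=4 h): 65·exp(−0.69315·12) = 0.016 mg/L
Dose 3 (25 mg at t=8 h): 25·exp(−0.69315·8) = 0.098 mg/L
Dose 4 (30 mg at t=12 h): 30·exp(−0.69315·4) = 1.875 mg/L
C(16) = 0.002 + 0.016 + 0.098 + 1.875 = 1.990 mg/L

1.990 mg/L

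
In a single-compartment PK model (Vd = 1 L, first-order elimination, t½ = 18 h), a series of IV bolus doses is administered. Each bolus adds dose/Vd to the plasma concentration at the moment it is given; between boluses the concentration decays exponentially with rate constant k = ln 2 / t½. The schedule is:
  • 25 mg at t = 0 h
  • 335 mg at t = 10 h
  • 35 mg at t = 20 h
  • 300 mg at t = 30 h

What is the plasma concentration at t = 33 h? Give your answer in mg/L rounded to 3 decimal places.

k = ln 2 / 18 = 0.03851 per h
Dose 1 (25 mg at t=0 h): 25·exp(−0.03851·33) = 7.015 mg/L
Dose 2 (335 mg at t=10 h): 335·exp(−0.03851·23) = 138.164 mg/L
Dose 3 (35 mg at t=20 h): 35·exp(−0.03851·13) = 21.216 mg/L
Dose 4 (300 mg at t=30 h): 300·exp(−0.03851·3) = 267.270 mg/L
C(33) = 7.015 + 138.164 + 21.216 + 267.270 = 433.665 mg/L

433.665 mg/L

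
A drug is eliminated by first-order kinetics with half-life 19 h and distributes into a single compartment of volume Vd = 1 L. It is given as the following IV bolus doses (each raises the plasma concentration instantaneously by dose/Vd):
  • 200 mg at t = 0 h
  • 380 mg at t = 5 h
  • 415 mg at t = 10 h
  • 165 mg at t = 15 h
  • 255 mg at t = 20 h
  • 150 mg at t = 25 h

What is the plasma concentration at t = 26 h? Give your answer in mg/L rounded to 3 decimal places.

k = ln 2 / 19 = 0.03648 per h
Dose 1 (200 mg at t=0 h): 200·exp(−0.03648·26) = 77.463 mg/L
Dose 2 (380 mg at t=5 h): 380·exp(−0.03648·21) = 176.631 mg/L
Dose 3 (415 mg at t=10 h): 415·exp(−0.03648·16) = 231.499 mg/L
Dose 4 (165 mg at t=15 h): 165·exp(−0.03648·11) = 110.460 mg/L
Dose 5 (255 mg at t=20 h): 255·exp(−0.03648·6) = 204.870 mg/L
Dose 6 (150 mg at t=25 h): 150·exp(−0.03648·1) = 144.626 mg/L
C(26) = 77.463 + 176.631 + 231.499 + 110.460 + 204.870 + 144.626 = 945.549 mg/L

945.549 mg/L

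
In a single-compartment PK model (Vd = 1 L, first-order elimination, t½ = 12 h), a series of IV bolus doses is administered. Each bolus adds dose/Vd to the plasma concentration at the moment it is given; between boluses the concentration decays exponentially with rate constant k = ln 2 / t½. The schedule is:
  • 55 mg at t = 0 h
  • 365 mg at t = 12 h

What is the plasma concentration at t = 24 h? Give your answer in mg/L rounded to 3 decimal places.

196.250 mg/L

k = ln 2 / 12 = 0.05776 per h
Dose 1 (55 mg at t=0 h): 55·exp(−0.05776·24) = 13.750 mg/L
Dose 2 (365 mg at t=12 h): 365·exp(−0.05776·12) = 182.500 mg/L
C(24) = 13.750 + 182.500 = 196.250 mg/L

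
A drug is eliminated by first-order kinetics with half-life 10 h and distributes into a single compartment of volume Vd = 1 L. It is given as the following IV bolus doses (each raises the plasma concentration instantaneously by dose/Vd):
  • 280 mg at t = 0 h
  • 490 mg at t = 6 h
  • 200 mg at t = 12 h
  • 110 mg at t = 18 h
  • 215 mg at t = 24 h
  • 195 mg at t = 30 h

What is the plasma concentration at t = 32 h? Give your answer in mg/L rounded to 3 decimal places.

496.214 mg/L

k = ln 2 / 10 = 0.06931 per h
Dose 1 (280 mg at t=0 h): 280·exp(−0.06931·32) = 30.469 mg/L
Dose 2 (490 mg at t=6 h): 490·exp(−0.06931·26) = 80.820 mg/L
Dose 3 (200 mg at t=12 h): 200·exp(−0.06931·20) = 50.000 mg/L
Dose 4 (110 mg at t=18 h): 110·exp(−0.06931·14) = 41.682 mg/L
Dose 5 (215 mg at t=24 h): 215·exp(−0.06931·8) = 123.485 mg/L
Dose 6 (195 mg at t=30 h): 195·exp(−0.06931·2) = 169.757 mg/L
C(32) = 30.469 + 80.820 + 50.000 + 41.682 + 123.485 + 169.757 = 496.214 mg/L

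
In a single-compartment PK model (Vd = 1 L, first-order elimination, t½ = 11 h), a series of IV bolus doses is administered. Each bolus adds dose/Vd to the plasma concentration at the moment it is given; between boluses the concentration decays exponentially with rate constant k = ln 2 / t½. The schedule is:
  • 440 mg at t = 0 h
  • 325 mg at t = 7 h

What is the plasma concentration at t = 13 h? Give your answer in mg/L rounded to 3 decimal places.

416.632 mg/L

k = ln 2 / 11 = 0.06301 per h
Dose 1 (440 mg at t=0 h): 440·exp(−0.06301·13) = 193.950 mg/L
Dose 2 (325 mg at t=7 h): 325·exp(−0.06301·6) = 222.682 mg/L
C(13) = 193.950 + 222.682 = 416.632 mg/L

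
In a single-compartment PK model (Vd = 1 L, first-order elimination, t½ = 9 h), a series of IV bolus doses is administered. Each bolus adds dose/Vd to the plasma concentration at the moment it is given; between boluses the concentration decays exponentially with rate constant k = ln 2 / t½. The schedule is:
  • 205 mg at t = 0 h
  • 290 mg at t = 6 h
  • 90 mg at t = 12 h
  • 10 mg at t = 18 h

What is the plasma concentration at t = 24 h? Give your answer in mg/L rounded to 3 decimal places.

k = ln 2 / 9 = 0.07702 per h
Dose 1 (205 mg at t=0 h): 205·exp(−0.07702·24) = 32.285 mg/L
Dose 2 (290 mg at t=6 h): 290·exp(−0.07702·18) = 72.500 mg/L
Dose 3 (90 mg at t=12 h): 90·exp(−0.07702·12) = 35.717 mg/L
Dose 4 (10 mg at t=18 h): 10·exp(−0.07702·6) = 6.300 mg/L
C(24) = 32.285 + 72.500 + 35.717 + 6.300 = 146.802 mg/L

146.802 mg/L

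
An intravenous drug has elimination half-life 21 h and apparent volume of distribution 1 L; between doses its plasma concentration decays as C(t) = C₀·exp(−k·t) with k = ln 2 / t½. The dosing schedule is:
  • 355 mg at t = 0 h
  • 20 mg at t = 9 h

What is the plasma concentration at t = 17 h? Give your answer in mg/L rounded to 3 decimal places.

217.911 mg/L

k = ln 2 / 21 = 0.03301 per h
Dose 1 (355 mg at t=0 h): 355·exp(−0.03301·17) = 202.552 mg/L
Dose 2 (20 mg at t=9 h): 20·exp(−0.03301·8) = 15.359 mg/L
C(17) = 202.552 + 15.359 = 217.911 mg/L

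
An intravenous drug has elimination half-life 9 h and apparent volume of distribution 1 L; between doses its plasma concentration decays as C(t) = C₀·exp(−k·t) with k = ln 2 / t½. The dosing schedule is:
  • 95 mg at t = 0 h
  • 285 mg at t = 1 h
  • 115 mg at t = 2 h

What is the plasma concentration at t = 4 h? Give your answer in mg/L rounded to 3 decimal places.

394.600 mg/L

k = ln 2 / 9 = 0.07702 per h
Dose 1 (95 mg at t=0 h): 95·exp(−0.07702·4) = 69.812 mg/L
Dose 2 (285 mg at t=1 h): 285·exp(−0.07702·3) = 226.205 mg/L
Dose 3 (115 mg at t=2 h): 115·exp(−0.07702·2) = 98.583 mg/L
C(4) = 69.812 + 226.205 + 98.583 = 394.600 mg/L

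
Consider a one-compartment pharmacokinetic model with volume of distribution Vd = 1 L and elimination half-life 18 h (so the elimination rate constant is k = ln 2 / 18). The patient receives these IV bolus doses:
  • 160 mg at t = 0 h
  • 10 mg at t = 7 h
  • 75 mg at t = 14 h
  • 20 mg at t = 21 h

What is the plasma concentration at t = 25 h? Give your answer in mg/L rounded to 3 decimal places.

132.344 mg/L

k = ln 2 / 18 = 0.03851 per h
Dose 1 (160 mg at t=0 h): 160·exp(−0.03851·25) = 61.097 mg/L
Dose 2 (10 mg at t=7 h): 10·exp(−0.03851·18) = 5.000 mg/L
Dose 3 (75 mg at t=14 h): 75·exp(−0.03851·11) = 49.102 mg/L
Dose 4 (20 mg at t=21 h): 20·exp(−0.03851·4) = 17.145 mg/L
C(25) = 61.097 + 5.000 + 49.102 + 17.145 = 132.344 mg/L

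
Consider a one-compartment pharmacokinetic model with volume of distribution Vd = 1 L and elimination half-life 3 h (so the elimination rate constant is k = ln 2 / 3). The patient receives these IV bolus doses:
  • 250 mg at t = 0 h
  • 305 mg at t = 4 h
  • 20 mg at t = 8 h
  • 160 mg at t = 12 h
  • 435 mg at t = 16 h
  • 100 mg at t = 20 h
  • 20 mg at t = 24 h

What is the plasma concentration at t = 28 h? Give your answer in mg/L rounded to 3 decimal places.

56.618 mg/L

k = ln 2 / 3 = 0.23105 per h
Dose 1 (250 mg at t=0 h): 250·exp(−0.23105·28) = 0.388 mg/L
Dose 2 (305 mg at t=4 h): 305·exp(−0.23105·24) = 1.191 mg/L
Dose 3 (20 mg at t=8 h): 20·exp(−0.23105·20) = 0.197 mg/L
Dose 4 (160 mg at t=12 h): 160·exp(−0.23105·16) = 3.969 mg/L
Dose 5 (435 mg at t=16 h): 435·exp(−0.23105·12) = 27.188 mg/L
Dose 6 (100 mg at t=20 h): 100·exp(−0.23105·8) = 15.749 mg/L
Dose 7 (20 mg at t=24 h): 20·exp(−0.23105·4) = 7.937 mg/L
C(28) = 0.388 + 1.191 + 0.197 + 3.969 + 27.188 + 15.749 + 7.937 = 56.618 mg/L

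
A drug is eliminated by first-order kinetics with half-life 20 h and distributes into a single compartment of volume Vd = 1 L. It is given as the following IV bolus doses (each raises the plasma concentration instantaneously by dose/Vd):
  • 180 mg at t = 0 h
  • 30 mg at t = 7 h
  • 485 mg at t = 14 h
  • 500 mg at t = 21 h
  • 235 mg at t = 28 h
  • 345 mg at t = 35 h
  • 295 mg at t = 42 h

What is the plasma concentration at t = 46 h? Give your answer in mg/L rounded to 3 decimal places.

1032.918 mg/L

k = ln 2 / 20 = 0.03466 per h
Dose 1 (180 mg at t=0 h): 180·exp(−0.03466·46) = 36.551 mg/L
Dose 2 (30 mg at t=7 h): 30·exp(−0.03466·39) = 7.764 mg/L
Dose 3 (485 mg at t=14 h): 485·exp(−0.03466·32) = 159.990 mg/L
Dose 4 (500 mg at t=21 h): 500·exp(−0.03466·25) = 210.224 mg/L
Dose 5 (235 mg at t=28 h): 235·exp(−0.03466·18) = 125.933 mg/L
Dose 6 (345 mg at t=35 h): 345·exp(−0.03466·11) = 235.642 mg/L
Dose 7 (295 mg at t=42 h): 295·exp(−0.03466·4) = 256.812 mg/L
C(46) = 36.551 + 7.764 + 159.990 + 210.224 + 125.933 + 235.642 + 256.812 = 1032.918 mg/L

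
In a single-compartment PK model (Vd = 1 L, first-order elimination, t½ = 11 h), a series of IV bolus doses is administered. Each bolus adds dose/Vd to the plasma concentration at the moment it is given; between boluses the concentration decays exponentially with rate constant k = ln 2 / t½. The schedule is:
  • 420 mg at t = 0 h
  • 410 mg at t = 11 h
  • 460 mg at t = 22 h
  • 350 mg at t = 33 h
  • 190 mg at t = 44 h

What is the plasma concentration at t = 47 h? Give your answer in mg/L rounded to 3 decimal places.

k = ln 2 / 11 = 0.06301 per h
Dose 1 (420 mg at t=0 h): 420·exp(−0.06301·47) = 21.729 mg/L
Dose 2 (410 mg at t=11 h): 410·exp(−0.06301·36) = 42.422 mg/L
Dose 3 (460 mg at t=22 h): 460·exp(−0.06301·25) = 95.192 mg/L
Dose 4 (350 mg at t=33 h): 350·exp(−0.06301·14) = 144.857 mg/L
Dose 5 (190 mg at t=44 h): 190·exp(−0.06301·3) = 157.273 mg/L
C(47) = 21.729 + 42.422 + 95.192 + 144.857 + 157.273 = 461.472 mg/L

461.472 mg/L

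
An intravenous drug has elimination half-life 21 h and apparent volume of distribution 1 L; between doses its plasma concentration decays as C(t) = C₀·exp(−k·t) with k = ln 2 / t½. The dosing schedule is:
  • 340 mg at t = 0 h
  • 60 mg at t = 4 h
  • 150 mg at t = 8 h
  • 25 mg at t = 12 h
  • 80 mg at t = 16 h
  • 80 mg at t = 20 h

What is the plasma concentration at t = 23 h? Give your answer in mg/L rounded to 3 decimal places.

k = ln 2 / 21 = 0.03301 per h
Dose 1 (340 mg at t=0 h): 340·exp(−0.03301·23) = 159.140 mg/L
Dose 2 (60 mg at t=4 h): 60·exp(−0.03301·19) = 32.047 mg/L
Dose 3 (150 mg at t=8 h): 150·exp(−0.03301·15) = 91.426 mg/L
Dose 4 (25 mg at t=12 h): 25·exp(−0.03301·11) = 17.388 mg/L
Dose 5 (80 mg at t=16 h): 80·exp(−0.03301·7) = 63.496 mg/L
Dose 6 (80 mg at t=20 h): 80·exp(−0.03301·3) = 72.458 mg/L
C(23) = 159.140 + 32.047 + 91.426 + 17.388 + 63.496 + 72.458 = 435.956 mg/L

435.956 mg/L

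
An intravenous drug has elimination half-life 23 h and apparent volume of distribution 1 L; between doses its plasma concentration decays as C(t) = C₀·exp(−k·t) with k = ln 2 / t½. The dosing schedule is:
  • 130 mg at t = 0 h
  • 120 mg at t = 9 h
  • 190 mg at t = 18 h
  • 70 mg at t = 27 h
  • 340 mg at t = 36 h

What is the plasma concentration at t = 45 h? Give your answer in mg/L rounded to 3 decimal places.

k = ln 2 / 23 = 0.03014 per h
Dose 1 (130 mg at t=0 h): 130·exp(−0.03014·45) = 33.494 mg/L
Dose 2 (120 mg at t=9 h): 120·exp(−0.03014·36) = 40.551 mg/L
Dose 3 (190 mg at t=18 h): 190·exp(−0.03014·27) = 84.211 mg/L
Dose 4 (70 mg at t=27 h): 70·exp(−0.03014·18) = 40.692 mg/L
Dose 5 (340 mg at t=36 h): 340·exp(−0.03014·9) = 259.230 mg/L
C(45) = 33.494 + 40.551 + 84.211 + 40.692 + 259.230 = 458.179 mg/L

458.179 mg/L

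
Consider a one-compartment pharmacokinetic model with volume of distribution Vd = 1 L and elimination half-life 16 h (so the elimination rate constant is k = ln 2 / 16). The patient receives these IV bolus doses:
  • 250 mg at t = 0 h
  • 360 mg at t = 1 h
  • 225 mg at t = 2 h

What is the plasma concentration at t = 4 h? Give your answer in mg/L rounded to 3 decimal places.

k = ln 2 / 16 = 0.04332 per h
Dose 1 (250 mg at t=0 h): 250·exp(−0.04332·4) = 210.224 mg/L
Dose 2 (360 mg at t=1 h): 360·exp(−0.04332·3) = 316.125 mg/L
Dose 3 (225 mg at t=2 h): 225·exp(−0.04332·2) = 206.326 mg/L
C(4) = 210.224 + 316.125 + 206.326 = 732.675 mg/L

732.675 mg/L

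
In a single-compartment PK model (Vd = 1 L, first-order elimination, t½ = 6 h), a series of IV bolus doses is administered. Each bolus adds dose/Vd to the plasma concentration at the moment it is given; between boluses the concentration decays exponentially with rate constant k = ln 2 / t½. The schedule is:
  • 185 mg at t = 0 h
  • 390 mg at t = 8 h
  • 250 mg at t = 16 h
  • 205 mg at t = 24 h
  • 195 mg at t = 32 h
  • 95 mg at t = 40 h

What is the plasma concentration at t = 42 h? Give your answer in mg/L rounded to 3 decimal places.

183.972 mg/L

k = ln 2 / 6 = 0.11552 per h
Dose 1 (185 mg at t=0 h): 185·exp(−0.11552·42) = 1.445 mg/L
Dose 2 (390 mg at t=8 h): 390·exp(−0.11552·34) = 7.678 mg/L
Dose 3 (250 mg at t=16 h): 250·exp(−0.11552·26) = 12.402 mg/L
Dose 4 (205 mg at t=24 h): 205·exp(−0.11552·18) = 25.625 mg/L
Dose 5 (195 mg at t=32 h): 195·exp(−0.11552·10) = 61.421 mg/L
Dose 6 (95 mg at t=40 h): 95·exp(−0.11552·2) = 75.402 mg/L
C(42) = 1.445 + 7.678 + 12.402 + 25.625 + 61.421 + 75.402 = 183.972 mg/L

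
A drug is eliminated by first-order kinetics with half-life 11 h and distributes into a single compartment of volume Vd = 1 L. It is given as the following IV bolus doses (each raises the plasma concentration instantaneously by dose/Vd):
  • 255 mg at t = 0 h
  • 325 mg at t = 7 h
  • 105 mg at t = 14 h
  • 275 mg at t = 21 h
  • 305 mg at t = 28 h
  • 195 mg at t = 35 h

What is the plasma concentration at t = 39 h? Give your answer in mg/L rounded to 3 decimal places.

k = ln 2 / 11 = 0.06301 per h
Dose 1 (255 mg at t=0 h): 255·exp(−0.06301·39) = 21.840 mg/L
Dose 2 (325 mg at t=7 h): 325·exp(−0.06301·32) = 43.267 mg/L
Dose 3 (105 mg at t=14 h): 105·exp(−0.06301·25) = 21.729 mg/L
Dose 4 (275 mg at t=21 h): 275·exp(−0.06301·18) = 88.458 mg/L
Dose 5 (305 mg at t=28 h): 305·exp(−0.06301·11) = 152.500 mg/L
Dose 6 (195 mg at t=35 h): 195·exp(−0.06301·4) = 151.555 mg/L
C(39) = 21.840 + 43.267 + 21.729 + 88.458 + 152.500 + 151.555 = 479.349 mg/L

479.349 mg/L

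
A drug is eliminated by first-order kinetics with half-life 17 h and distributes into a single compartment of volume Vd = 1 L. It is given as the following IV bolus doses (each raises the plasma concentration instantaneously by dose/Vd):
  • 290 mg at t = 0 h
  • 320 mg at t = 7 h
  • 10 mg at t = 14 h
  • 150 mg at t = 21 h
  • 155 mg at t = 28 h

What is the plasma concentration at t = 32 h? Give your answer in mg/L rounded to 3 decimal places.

k = ln 2 / 17 = 0.04077 per h
Dose 1 (290 mg at t=0 h): 290·exp(−0.04077·32) = 78.660 mg/L
Dose 2 (320 mg at t=7 h): 320·exp(−0.04077·25) = 115.467 mg/L
Dose 3 (10 mg at t=14 h): 10·exp(−0.04077·18) = 4.800 mg/L
Dose 4 (150 mg at t=21 h): 150·exp(−0.04077·11) = 95.787 mg/L
Dose 5 (155 mg at t=28 h): 155·exp(−0.04077·4) = 131.674 mg/L
C(32) = 78.660 + 115.467 + 4.800 + 95.787 + 131.674 = 426.389 mg/L

426.389 mg/L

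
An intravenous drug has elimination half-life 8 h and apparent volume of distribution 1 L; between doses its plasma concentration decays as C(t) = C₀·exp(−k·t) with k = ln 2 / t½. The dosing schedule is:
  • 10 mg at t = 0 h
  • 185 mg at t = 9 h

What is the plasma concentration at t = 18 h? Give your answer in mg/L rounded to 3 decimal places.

k = ln 2 / 8 = 0.08664 per h
Dose 1 (10 mg at t=0 h): 10·exp(−0.08664·18) = 2.102 mg/L
Dose 2 (185 mg at t=9 h): 185·exp(−0.08664·9) = 84.823 mg/L
C(18) = 2.102 + 84.823 = 86.925 mg/L

86.925 mg/L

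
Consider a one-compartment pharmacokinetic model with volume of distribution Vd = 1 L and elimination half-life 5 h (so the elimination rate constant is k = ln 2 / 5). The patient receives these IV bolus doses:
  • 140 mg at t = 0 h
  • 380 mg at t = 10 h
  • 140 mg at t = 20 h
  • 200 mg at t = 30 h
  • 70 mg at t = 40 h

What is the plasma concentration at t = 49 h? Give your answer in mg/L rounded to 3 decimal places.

38.836 mg/L

k = ln 2 / 5 = 0.13863 per h
Dose 1 (140 mg at t=0 h): 140·exp(−0.13863·49) = 0.157 mg/L
Dose 2 (380 mg at t=10 h): 380·exp(−0.13863·39) = 1.705 mg/L
Dose 3 (140 mg at t=20 h): 140·exp(−0.13863·29) = 2.513 mg/L
Dose 4 (200 mg at t=30 h): 200·exp(−0.13863·19) = 14.359 mg/L
Dose 5 (70 mg at t=40 h): 70·exp(−0.13863·9) = 20.102 mg/L
C(49) = 0.157 + 1.705 + 2.513 + 14.359 + 20.102 = 38.836 mg/L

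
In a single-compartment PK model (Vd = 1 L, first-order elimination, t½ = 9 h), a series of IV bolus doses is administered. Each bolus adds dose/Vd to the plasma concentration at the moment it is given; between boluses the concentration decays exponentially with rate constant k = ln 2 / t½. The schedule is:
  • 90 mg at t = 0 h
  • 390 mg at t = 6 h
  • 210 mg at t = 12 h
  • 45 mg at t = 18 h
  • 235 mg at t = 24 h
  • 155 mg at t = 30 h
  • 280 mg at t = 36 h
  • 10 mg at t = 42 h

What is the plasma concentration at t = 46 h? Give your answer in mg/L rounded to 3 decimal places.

k = ln 2 / 9 = 0.07702 per h
Dose 1 (90 mg at t=0 h): 90·exp(−0.07702·46) = 2.604 mg/L
Dose 2 (390 mg at t=6 h): 390·exp(−0.07702·40) = 17.912 mg/L
Dose 3 (210 mg at t=12 h): 210·exp(−0.07702·34) = 15.311 mg/L
Dose 4 (45 mg at t=18 h): 45·exp(−0.07702·28) = 5.208 mg/L
Dose 5 (235 mg at t=24 h): 235·exp(−0.07702·22) = 43.173 mg/L
Dose 6 (155 mg at t=30 h): 155·exp(−0.07702·16) = 45.203 mg/L
Dose 7 (280 mg at t=36 h): 280·exp(−0.07702·10) = 129.622 mg/L
Dose 8 (10 mg at t=42 h): 10·exp(−0.07702·4) = 7.349 mg/L
C(46) = 2.604 + 17.912 + 15.311 + 5.208 + 43.173 + 45.203 + 129.622 + 7.349 = 266.383 mg/L

266.383 mg/L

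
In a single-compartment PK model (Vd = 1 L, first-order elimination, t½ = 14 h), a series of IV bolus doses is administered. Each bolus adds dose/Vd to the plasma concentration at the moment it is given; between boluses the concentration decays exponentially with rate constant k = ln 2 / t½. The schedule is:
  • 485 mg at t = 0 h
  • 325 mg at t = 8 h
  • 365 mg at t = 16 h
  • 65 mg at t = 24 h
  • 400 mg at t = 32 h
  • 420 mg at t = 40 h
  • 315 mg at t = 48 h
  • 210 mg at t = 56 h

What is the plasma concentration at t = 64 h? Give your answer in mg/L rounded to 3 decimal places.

k = ln 2 / 14 = 0.04951 per h
Dose 1 (485 mg at t=0 h): 485·exp(−0.04951·64) = 20.399 mg/L
Dose 2 (325 mg at t=8 h): 325·exp(−0.04951·56) = 20.312 mg/L
Dose 3 (365 mg at t=16 h): 365·exp(−0.04951·48) = 33.899 mg/L
Dose 4 (65 mg at t=24 h): 65·exp(−0.04951·40) = 8.971 mg/L
Dose 5 (400 mg at t=32 h): 400·exp(−0.04951·32) = 82.034 mg/L
Dose 6 (420 mg at t=40 h): 420·exp(−0.04951·24) = 127.996 mg/L
Dose 7 (315 mg at t=48 h): 315·exp(−0.04951·16) = 142.651 mg/L
Dose 8 (210 mg at t=56 h): 210·exp(−0.04951·8) = 141.320 mg/L
C(64) = 20.399 + 20.312 + 33.899 + 8.971 + 82.034 + 127.996 + 142.651 + 141.320 = 577.582 mg/L

577.582 mg/L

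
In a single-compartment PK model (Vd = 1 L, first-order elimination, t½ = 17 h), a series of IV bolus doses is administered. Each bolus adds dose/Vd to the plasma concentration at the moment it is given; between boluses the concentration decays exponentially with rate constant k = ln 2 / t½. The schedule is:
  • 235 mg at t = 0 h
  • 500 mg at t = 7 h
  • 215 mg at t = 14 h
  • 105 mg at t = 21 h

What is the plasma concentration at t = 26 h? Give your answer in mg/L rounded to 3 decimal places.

k = ln 2 / 17 = 0.04077 per h
Dose 1 (235 mg at t=0 h): 235·exp(−0.04077·26) = 81.408 mg/L
Dose 2 (500 mg at t=7 h): 500·exp(−0.04077·19) = 230.422 mg/L
Dose 3 (215 mg at t=14 h): 215·exp(−0.04077·12) = 131.809 mg/L
Dose 4 (105 mg at t=21 h): 105·exp(−0.04077·5) = 85.635 mg/L
C(26) = 81.408 + 230.422 + 131.809 + 85.635 = 529.275 mg/L

529.275 mg/L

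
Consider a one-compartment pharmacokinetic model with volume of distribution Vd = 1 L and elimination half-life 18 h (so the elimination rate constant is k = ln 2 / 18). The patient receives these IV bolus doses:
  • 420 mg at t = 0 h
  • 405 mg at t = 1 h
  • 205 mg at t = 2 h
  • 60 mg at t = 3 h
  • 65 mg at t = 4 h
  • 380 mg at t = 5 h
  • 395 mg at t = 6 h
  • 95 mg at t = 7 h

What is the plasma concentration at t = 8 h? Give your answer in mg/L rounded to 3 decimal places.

k = ln 2 / 18 = 0.03851 per h
Dose 1 (420 mg at t=0 h): 420·exp(−0.03851·8) = 308.644 mg/L
Dose 2 (405 mg at t=1 h): 405·exp(−0.03851·7) = 309.306 mg/L
Dose 3 (205 mg at t=2 h): 205·exp(−0.03851·6) = 162.709 mg/L
Dose 4 (60 mg at t=3 h): 60·exp(−0.03851·5) = 49.492 mg/L
Dose 5 (65 mg at t=4 h): 65·exp(−0.03851·4) = 55.721 mg/L
Dose 6 (380 mg at t=5 h): 380·exp(−0.03851·3) = 338.542 mg/L
Dose 7 (395 mg at t=6 h): 395·exp(−0.03851·2) = 365.721 mg/L
Dose 8 (95 mg at t=7 h): 95·exp(−0.03851·1) = 91.411 mg/L
C(8) = 308.644 + 309.306 + 162.709 + 49.492 + 55.721 + 338.542 + 365.721 + 91.411 = 1681.544 mg/L

1681.544 mg/L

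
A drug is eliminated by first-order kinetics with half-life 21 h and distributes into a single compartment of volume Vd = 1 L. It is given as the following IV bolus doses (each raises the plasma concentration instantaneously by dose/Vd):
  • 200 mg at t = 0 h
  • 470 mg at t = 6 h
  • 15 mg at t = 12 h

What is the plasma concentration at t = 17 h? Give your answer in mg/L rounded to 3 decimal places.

k = ln 2 / 21 = 0.03301 per h
Dose 1 (200 mg at t=0 h): 200·exp(−0.03301·17) = 114.114 mg/L
Dose 2 (470 mg at t=6 h): 470·exp(−0.03301·11) = 326.900 mg/L
Dose 3 (15 mg at t=12 h): 15·exp(−0.03301·5) = 12.718 mg/L
C(17) = 114.114 + 326.900 + 12.718 = 453.732 mg/L

453.732 mg/L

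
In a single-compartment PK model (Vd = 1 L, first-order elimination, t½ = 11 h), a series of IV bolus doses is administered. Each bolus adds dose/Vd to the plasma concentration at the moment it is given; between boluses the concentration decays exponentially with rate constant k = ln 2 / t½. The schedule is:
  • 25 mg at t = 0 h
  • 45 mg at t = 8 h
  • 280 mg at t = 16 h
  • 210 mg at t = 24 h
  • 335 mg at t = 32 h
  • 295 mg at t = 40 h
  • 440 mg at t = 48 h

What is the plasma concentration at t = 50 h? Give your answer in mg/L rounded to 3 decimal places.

730.678 mg/L

k = ln 2 / 11 = 0.06301 per h
Dose 1 (25 mg at t=0 h): 25·exp(−0.06301·50) = 1.071 mg/L
Dose 2 (45 mg at t=8 h): 45·exp(−0.06301·42) = 3.190 mg/L
Dose 3 (280 mg at t=16 h): 280·exp(−0.06301·34) = 32.863 mg/L
Dose 4 (210 mg at t=24 h): 210·exp(−0.06301·26) = 40.803 mg/L
Dose 5 (335 mg at t=32 h): 335·exp(−0.06301·18) = 107.758 mg/L
Dose 6 (295 mg at t=40 h): 295·exp(−0.06301·10) = 157.094 mg/L
Dose 7 (440 mg at t=48 h): 440·exp(−0.06301·2) = 387.900 mg/L
C(50) = 1.071 + 3.190 + 32.863 + 40.803 + 107.758 + 157.094 + 387.900 = 730.678 mg/L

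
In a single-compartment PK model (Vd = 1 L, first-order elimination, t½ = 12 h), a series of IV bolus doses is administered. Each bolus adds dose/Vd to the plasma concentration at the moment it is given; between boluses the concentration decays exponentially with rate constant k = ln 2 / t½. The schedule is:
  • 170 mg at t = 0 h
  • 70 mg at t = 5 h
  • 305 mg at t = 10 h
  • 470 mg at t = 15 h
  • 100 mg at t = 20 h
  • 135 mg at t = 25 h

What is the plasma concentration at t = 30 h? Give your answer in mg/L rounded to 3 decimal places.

497.508 mg/L

k = ln 2 / 12 = 0.05776 per h
Dose 1 (170 mg at t=0 h): 170·exp(−0.05776·30) = 30.052 mg/L
Dose 2 (70 mg at t=5 h): 70·exp(−0.05776·25) = 16.518 mg/L
Dose 3 (305 mg at t=10 h): 305·exp(−0.05776·20) = 96.069 mg/L
Dose 4 (470 mg at t=15 h): 470·exp(−0.05776·15) = 197.611 mg/L
Dose 5 (100 mg at t=20 h): 100·exp(−0.05776·10) = 56.123 mg/L
Dose 6 (135 mg at t=25 h): 135·exp(−0.05776·5) = 101.136 mg/L
C(30) = 30.052 + 16.518 + 96.069 + 197.611 + 56.123 + 101.136 = 497.508 mg/L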